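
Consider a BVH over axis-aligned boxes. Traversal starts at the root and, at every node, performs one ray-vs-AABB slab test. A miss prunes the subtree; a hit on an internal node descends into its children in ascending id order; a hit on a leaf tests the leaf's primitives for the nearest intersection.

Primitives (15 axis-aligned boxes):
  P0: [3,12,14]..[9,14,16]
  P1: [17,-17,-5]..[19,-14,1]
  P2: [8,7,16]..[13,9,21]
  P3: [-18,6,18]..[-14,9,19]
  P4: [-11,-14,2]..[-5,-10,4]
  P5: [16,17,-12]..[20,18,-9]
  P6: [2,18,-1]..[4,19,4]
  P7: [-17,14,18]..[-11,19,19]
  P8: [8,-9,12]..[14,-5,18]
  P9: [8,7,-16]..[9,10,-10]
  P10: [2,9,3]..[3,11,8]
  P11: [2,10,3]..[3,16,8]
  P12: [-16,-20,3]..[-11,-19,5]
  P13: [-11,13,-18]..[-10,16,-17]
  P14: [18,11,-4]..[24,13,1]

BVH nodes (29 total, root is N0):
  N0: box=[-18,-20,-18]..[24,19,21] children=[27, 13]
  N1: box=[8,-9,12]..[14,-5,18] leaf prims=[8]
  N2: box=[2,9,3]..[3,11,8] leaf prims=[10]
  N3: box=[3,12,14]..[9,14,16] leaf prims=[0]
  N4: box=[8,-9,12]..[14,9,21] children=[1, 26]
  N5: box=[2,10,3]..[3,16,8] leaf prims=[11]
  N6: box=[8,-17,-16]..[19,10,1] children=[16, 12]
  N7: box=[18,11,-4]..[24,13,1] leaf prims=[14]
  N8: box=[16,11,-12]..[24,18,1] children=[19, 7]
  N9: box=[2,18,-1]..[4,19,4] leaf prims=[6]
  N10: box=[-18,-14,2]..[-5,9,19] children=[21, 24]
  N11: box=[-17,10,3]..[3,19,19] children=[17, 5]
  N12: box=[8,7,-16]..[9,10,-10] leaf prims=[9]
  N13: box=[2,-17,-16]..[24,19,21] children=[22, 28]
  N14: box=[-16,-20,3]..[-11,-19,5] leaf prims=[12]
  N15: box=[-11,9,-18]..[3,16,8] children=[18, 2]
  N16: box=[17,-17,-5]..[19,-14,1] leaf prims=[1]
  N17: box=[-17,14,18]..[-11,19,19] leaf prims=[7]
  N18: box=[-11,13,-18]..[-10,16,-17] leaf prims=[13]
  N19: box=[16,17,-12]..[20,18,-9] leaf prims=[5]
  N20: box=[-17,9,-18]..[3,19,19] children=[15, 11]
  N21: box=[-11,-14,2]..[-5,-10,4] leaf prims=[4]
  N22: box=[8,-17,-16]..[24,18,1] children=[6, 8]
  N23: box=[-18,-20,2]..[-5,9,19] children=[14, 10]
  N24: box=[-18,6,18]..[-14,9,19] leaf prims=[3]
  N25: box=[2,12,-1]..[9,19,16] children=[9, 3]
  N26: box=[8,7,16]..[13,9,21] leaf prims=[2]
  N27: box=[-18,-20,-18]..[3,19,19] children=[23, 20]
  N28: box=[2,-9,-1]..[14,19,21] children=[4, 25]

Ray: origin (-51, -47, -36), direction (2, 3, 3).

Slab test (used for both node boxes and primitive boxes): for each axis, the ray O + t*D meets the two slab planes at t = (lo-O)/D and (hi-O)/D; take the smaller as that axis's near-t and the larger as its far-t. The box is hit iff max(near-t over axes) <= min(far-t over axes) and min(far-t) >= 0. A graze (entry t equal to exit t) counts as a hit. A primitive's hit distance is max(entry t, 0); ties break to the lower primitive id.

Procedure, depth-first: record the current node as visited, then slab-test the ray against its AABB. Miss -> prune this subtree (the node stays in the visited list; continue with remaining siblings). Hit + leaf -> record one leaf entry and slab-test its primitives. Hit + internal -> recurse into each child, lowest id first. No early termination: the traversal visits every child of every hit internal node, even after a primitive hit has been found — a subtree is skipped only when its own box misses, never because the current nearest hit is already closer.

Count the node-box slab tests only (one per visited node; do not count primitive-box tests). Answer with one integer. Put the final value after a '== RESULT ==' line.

Walk:
N0 x:[33/2,75/2] y:[9,22] z:[6,19] -> hit [33/2,19], descend [13, 27]
  N13 x:[53/2,75/2] y:[10,22] z:[20/3,19] -> miss, prune
  N27 x:[33/2,27] y:[9,22] z:[6,55/3] -> hit [33/2,55/3], descend [20, 23]
    N20 x:[17,27] y:[56/3,22] z:[6,55/3] -> miss, prune
    N23 x:[33/2,23] y:[9,56/3] z:[38/3,55/3] -> hit [33/2,55/3], descend [10, 14]
      N10 x:[33/2,23] y:[11,56/3] z:[38/3,55/3] -> hit [33/2,55/3], descend [21, 24]
        N21 x:[20,23] y:[11,37/3] z:[38/3,40/3] -> miss, prune
        N24 x:[33/2,37/2] y:[53/3,56/3] z:[18,55/3] -> hit [18,55/3] leaf, test {P3@t=18}
      N14 x:[35/2,20] y:[9,28/3] z:[13,41/3] -> miss, prune

Visited [0, 13, 27, 20, 23, 10, 21, 24, 14]. Tests: 9 box, 1 leaf. Nearest: P3.

== RESULT ==
9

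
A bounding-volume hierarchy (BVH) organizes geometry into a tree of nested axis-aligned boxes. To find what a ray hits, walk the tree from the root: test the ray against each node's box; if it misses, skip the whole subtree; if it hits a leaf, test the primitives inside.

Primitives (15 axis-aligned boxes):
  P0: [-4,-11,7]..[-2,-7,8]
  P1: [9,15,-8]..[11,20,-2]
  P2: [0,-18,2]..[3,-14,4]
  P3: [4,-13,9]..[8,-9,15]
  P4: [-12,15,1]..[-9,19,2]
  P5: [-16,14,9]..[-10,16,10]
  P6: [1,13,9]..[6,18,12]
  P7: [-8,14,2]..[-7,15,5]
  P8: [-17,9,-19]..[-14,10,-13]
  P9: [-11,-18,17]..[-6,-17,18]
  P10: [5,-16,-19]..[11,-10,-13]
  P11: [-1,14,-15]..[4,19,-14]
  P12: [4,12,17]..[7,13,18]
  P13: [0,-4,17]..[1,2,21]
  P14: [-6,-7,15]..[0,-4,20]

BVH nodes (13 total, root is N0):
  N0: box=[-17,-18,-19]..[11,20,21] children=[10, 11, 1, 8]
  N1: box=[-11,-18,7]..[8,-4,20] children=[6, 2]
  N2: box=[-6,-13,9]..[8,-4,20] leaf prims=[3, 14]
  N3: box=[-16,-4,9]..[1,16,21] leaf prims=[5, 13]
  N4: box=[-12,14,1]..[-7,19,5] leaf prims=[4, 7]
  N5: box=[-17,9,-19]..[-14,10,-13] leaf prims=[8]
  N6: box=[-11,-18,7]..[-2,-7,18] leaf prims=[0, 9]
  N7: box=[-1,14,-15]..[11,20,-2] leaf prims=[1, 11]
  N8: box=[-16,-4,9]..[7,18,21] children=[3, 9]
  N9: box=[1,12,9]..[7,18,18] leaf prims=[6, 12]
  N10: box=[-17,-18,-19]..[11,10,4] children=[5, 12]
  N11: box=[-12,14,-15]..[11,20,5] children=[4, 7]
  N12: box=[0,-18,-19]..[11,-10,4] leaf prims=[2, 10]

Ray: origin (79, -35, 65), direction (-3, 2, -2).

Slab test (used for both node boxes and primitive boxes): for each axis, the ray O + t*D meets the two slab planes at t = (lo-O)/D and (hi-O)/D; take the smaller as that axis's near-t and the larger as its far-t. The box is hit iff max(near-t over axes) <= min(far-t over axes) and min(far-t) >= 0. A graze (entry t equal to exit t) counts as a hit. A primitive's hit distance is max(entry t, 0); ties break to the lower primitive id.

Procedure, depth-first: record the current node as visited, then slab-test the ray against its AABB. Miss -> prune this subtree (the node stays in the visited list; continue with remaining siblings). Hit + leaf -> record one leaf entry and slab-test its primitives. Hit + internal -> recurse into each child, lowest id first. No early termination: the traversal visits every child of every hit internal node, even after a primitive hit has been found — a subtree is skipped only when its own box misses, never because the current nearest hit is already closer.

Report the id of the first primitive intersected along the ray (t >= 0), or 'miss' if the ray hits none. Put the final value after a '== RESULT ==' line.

Traverse from the root:
N0 x:[68/3,32] y:[17/2,55/2] z:[22,42] -> hit [68/3,55/2], descend [1, 8, 10, 11]
  N1 x:[71/3,30] y:[17/2,31/2] z:[45/2,29] -> miss, prune
  N8 x:[24,95/3] y:[31/2,53/2] z:[22,28] -> hit [24,53/2], descend [3, 9]
    N3 x:[26,95/3] y:[31/2,51/2] z:[22,28] -> miss, prune
    N9 x:[24,26] y:[47/2,53/2] z:[47/2,28] -> hit [24,26] leaf, test {P6(miss), P12@t=24}
  N10 x:[68/3,32] y:[17/2,45/2] z:[61/2,42] -> miss, prune
  N11 x:[68/3,91/3] y:[49/2,55/2] z:[30,40] -> miss, prune

order=[0, 1, 8, 3, 9, 10, 11]  |boxes|=7  |leaves|=1  hit=P12

== RESULT ==
12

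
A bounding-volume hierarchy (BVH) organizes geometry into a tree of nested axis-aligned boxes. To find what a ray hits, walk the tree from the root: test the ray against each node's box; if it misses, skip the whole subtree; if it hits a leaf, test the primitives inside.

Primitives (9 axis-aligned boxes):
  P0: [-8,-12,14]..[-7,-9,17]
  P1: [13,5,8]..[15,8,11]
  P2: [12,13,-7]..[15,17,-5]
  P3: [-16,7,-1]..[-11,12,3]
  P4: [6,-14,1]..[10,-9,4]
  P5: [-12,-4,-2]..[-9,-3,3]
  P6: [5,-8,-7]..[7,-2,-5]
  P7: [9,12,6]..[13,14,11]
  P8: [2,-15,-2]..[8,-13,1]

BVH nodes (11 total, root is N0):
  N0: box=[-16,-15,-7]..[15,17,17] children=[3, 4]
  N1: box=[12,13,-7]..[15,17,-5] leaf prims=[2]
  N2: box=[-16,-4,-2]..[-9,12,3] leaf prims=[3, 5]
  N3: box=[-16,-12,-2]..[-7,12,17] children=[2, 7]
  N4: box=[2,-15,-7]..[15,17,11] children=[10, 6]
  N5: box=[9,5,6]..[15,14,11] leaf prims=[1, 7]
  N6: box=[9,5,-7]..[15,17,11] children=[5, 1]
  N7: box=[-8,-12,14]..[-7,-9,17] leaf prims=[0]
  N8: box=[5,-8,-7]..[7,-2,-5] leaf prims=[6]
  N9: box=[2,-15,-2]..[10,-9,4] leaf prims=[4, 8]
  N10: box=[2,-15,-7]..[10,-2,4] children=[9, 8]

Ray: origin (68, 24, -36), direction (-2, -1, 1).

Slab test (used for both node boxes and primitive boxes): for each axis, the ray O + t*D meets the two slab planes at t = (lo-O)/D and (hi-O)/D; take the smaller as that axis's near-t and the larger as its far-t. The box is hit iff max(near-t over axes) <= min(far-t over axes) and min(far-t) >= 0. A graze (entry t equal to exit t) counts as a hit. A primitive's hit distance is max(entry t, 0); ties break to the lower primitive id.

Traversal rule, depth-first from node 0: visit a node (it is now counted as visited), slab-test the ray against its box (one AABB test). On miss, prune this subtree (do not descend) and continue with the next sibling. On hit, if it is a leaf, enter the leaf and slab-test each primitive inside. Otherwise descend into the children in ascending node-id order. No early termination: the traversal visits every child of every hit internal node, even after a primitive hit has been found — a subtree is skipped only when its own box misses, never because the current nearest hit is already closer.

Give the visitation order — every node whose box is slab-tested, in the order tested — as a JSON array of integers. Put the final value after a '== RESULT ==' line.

Walk:
N0 x:[53/2,42] y:[7,39] z:[29,53] -> hit [29,39], descend [3, 4]
  N3 x:[75/2,42] y:[12,36] z:[34,53] -> miss, prune
  N4 x:[53/2,33] y:[7,39] z:[29,47] -> hit [29,33], descend [6, 10]
    N6 x:[53/2,59/2] y:[7,19] z:[29,47] -> miss, prune
    N10 x:[29,33] y:[26,39] z:[29,40] -> hit [29,33], descend [8, 9]
      N8 x:[61/2,63/2] y:[26,32] z:[29,31] -> hit [61/2,31] leaf, test {P6@t=61/2}
      N9 x:[29,33] y:[33,39] z:[34,40] -> miss, prune

Visited [0, 3, 4, 6, 10, 8, 9]. Tests: 7 box, 1 leaf. Nearest: P6.

== RESULT ==
[0, 3, 4, 6, 10, 8, 9]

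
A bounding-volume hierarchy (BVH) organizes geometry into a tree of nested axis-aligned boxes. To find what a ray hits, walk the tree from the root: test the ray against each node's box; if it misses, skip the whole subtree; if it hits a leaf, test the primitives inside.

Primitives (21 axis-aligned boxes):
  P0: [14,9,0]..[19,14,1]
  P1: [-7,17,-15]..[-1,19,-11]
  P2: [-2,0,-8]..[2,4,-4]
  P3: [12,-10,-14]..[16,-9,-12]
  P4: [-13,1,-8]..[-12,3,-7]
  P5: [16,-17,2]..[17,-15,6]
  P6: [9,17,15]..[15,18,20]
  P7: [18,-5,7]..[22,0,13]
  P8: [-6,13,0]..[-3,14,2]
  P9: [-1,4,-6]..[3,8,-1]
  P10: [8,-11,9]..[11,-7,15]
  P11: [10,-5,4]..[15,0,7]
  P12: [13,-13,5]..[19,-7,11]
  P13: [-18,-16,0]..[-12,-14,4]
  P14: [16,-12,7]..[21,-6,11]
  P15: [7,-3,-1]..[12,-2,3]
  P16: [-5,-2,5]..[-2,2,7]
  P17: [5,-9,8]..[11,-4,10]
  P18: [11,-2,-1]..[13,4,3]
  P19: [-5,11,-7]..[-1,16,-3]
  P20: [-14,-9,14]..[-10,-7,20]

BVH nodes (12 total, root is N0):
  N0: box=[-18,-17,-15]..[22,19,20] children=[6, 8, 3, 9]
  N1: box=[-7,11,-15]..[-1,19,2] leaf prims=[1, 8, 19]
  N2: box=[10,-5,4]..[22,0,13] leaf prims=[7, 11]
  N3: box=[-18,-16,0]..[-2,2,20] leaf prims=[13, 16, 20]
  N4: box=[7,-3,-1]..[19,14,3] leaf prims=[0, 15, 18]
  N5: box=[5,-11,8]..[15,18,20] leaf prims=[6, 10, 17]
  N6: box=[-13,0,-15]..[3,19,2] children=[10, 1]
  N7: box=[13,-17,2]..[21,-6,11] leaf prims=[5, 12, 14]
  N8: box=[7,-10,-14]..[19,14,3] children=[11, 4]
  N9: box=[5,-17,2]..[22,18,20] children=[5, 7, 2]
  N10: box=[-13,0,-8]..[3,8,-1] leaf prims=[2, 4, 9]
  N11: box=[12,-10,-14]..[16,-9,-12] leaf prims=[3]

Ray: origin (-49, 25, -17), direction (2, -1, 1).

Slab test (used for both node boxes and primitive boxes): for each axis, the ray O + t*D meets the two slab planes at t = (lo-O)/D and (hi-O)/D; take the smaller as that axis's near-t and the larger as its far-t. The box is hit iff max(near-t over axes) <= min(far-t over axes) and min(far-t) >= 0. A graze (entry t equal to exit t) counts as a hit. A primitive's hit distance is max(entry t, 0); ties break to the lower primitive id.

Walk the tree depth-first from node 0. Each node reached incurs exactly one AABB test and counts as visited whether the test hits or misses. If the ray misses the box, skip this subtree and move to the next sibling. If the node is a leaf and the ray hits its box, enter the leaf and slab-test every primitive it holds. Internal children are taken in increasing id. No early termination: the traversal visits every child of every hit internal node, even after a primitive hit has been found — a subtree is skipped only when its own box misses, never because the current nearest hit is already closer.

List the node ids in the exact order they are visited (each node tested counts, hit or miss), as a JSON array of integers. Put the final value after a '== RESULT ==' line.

Walk:
N0 x:[31/2,71/2] y:[6,42] z:[2,37] -> hit [31/2,71/2], descend [3, 6, 8, 9]
  N3 x:[31/2,47/2] y:[23,41] z:[17,37] -> hit [23,47/2] leaf, test {P13(miss), P16@t=23, P20(miss)}
  N6 x:[18,26] y:[6,25] z:[2,19] -> hit [18,19], descend [1, 10]
    N1 x:[21,24] y:[6,14] z:[2,19] -> miss, prune
    N10 x:[18,26] y:[17,25] z:[9,16] -> miss, prune
  N8 x:[28,34] y:[11,35] z:[3,20] -> miss, prune
  N9 x:[27,71/2] y:[7,42] z:[19,37] -> hit [27,71/2], descend [2, 5, 7]
    N2 x:[59/2,71/2] y:[25,30] z:[21,30] -> hit [59/2,30] leaf, test {P7(miss), P11(miss)}
    N5 x:[27,32] y:[7,36] z:[25,37] -> hit [27,32] leaf, test {P6(miss), P10(miss), P17(miss)}
    N7 x:[31,35] y:[31,42] z:[19,28] -> miss, prune

Visited [0, 3, 6, 1, 10, 8, 9, 2, 5, 7]. Tests: 10 box, 3 leaf. Nearest: P16.

== RESULT ==
[0, 3, 6, 1, 10, 8, 9, 2, 5, 7]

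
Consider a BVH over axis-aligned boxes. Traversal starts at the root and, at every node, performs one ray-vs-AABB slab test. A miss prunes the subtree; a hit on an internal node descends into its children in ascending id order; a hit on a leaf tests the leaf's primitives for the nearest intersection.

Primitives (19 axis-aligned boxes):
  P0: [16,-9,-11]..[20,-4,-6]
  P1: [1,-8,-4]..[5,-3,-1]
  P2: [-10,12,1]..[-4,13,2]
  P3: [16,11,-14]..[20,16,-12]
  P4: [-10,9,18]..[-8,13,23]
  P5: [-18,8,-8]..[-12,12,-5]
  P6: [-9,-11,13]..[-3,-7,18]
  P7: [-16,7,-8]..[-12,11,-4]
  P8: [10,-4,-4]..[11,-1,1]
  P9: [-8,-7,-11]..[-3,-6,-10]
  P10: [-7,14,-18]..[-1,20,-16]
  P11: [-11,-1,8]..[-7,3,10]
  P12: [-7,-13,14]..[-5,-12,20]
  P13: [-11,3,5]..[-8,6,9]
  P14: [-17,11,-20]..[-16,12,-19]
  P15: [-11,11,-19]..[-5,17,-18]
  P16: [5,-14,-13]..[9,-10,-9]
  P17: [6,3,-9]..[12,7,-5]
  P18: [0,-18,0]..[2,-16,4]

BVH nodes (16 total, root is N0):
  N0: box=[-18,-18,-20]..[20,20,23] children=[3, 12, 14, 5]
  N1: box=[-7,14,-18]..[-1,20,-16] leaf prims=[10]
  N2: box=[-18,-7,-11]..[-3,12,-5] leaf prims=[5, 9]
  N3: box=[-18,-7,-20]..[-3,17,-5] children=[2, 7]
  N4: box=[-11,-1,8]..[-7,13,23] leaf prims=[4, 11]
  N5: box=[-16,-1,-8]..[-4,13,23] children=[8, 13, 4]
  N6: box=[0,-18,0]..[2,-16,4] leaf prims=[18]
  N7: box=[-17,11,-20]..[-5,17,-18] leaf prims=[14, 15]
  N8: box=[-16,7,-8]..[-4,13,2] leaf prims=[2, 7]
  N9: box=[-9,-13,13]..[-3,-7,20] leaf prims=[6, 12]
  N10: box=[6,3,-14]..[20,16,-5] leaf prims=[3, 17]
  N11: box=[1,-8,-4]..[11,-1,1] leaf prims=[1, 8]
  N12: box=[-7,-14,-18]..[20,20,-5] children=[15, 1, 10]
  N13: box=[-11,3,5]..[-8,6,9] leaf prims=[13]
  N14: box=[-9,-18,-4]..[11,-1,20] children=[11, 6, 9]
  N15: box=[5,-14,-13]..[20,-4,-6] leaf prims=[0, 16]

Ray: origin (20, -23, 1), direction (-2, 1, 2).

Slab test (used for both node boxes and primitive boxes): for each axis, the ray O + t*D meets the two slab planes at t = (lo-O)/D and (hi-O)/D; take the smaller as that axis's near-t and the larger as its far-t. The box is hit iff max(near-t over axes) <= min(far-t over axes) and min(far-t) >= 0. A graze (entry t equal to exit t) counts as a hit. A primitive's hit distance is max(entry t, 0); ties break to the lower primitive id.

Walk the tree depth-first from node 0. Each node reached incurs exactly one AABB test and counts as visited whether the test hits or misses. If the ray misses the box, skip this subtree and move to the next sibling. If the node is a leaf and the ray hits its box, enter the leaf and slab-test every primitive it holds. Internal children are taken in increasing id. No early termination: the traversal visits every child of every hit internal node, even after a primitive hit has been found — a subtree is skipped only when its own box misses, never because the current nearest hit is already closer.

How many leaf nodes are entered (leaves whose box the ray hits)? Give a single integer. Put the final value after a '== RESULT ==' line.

Traverse from the root:
N0 x:[0,19] y:[5,43] z:[-21/2,11] -> hit [5,11], descend [3, 5, 12, 14]
  N3 x:[23/2,19] y:[16,40] z:[-21/2,-3] -> miss, prune
  N5 x:[12,18] y:[22,36] z:[-9/2,11] -> miss, prune
  N12 x:[0,27/2] y:[9,43] z:[-19/2,-3] -> miss, prune
  N14 x:[9/2,29/2] y:[5,22] z:[-5/2,19/2] -> hit [5,19/2], descend [6, 9, 11]
    N6 x:[9,10] y:[5,7] z:[-1/2,3/2] -> miss, prune
    N9 x:[23/2,29/2] y:[10,16] z:[6,19/2] -> miss, prune
    N11 x:[9/2,19/2] y:[15,22] z:[-5/2,0] -> miss, prune

order=[0, 3, 5, 12, 14, 6, 9, 11]  |boxes|=8  |leaves|=0  hit=miss

== RESULT ==
0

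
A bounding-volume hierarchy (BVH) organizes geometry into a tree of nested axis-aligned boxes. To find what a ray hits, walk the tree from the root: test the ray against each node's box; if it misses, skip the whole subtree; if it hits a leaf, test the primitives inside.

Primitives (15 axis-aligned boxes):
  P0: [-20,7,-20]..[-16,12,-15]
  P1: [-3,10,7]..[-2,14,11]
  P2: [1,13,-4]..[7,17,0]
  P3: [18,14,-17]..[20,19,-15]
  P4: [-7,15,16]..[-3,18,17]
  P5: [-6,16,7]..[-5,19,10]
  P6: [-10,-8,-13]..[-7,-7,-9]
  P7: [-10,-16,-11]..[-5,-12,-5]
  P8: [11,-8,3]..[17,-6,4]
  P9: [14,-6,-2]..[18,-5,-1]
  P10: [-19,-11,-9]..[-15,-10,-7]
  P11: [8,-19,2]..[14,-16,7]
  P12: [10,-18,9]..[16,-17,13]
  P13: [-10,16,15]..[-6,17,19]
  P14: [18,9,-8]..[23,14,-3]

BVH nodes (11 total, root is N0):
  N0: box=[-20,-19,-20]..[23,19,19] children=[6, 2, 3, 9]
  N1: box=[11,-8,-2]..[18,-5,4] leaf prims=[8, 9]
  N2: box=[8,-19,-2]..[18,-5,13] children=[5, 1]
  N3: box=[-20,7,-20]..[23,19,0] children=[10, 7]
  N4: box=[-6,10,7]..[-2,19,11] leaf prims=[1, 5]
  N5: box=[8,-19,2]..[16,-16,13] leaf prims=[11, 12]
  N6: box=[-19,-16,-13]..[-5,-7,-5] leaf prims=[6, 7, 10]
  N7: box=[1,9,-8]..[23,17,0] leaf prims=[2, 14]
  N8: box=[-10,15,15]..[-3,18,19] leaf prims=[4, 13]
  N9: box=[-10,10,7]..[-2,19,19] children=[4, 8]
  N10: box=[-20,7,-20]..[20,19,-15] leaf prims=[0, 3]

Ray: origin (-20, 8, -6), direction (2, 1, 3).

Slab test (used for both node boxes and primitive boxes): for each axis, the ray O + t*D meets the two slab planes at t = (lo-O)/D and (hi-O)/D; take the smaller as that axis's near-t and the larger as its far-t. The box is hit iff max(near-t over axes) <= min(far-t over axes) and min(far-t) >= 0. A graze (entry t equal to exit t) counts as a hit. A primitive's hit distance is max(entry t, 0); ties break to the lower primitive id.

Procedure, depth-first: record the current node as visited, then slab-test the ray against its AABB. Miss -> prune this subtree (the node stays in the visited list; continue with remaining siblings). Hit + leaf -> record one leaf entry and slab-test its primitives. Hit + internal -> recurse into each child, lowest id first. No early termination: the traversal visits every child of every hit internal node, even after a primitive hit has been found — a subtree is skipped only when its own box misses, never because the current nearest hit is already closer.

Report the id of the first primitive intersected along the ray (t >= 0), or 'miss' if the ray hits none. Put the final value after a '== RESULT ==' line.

Walk:
N0 x:[0,43/2] y:[-27,11] z:[-14/3,25/3] -> hit [0,25/3], descend [2, 3, 6, 9]
  N2 x:[14,19] y:[-27,-13] z:[4/3,19/3] -> miss, prune
  N3 x:[0,43/2] y:[-1,11] z:[-14/3,2] -> hit [0,2], descend [7, 10]
    N7 x:[21/2,43/2] y:[1,9] z:[-2/3,2] -> miss, prune
    N10 x:[0,20] y:[-1,11] z:[-14/3,-3] -> miss, prune
  N6 x:[1/2,15/2] y:[-24,-15] z:[-7/3,1/3] -> miss, prune
  N9 x:[5,9] y:[2,11] z:[13/3,25/3] -> hit [5,25/3], descend [4, 8]
    N4 x:[7,9] y:[2,11] z:[13/3,17/3] -> miss, prune
    N8 x:[5,17/2] y:[7,10] z:[7,25/3] -> hit [7,25/3] leaf, test {P4@t=22/3, P13(miss)}

9 AABB tests over nodes [0, 2, 3, 7, 10, 6, 9, 4, 8]; 1 leaf entered; closest P4.

== RESULT ==
4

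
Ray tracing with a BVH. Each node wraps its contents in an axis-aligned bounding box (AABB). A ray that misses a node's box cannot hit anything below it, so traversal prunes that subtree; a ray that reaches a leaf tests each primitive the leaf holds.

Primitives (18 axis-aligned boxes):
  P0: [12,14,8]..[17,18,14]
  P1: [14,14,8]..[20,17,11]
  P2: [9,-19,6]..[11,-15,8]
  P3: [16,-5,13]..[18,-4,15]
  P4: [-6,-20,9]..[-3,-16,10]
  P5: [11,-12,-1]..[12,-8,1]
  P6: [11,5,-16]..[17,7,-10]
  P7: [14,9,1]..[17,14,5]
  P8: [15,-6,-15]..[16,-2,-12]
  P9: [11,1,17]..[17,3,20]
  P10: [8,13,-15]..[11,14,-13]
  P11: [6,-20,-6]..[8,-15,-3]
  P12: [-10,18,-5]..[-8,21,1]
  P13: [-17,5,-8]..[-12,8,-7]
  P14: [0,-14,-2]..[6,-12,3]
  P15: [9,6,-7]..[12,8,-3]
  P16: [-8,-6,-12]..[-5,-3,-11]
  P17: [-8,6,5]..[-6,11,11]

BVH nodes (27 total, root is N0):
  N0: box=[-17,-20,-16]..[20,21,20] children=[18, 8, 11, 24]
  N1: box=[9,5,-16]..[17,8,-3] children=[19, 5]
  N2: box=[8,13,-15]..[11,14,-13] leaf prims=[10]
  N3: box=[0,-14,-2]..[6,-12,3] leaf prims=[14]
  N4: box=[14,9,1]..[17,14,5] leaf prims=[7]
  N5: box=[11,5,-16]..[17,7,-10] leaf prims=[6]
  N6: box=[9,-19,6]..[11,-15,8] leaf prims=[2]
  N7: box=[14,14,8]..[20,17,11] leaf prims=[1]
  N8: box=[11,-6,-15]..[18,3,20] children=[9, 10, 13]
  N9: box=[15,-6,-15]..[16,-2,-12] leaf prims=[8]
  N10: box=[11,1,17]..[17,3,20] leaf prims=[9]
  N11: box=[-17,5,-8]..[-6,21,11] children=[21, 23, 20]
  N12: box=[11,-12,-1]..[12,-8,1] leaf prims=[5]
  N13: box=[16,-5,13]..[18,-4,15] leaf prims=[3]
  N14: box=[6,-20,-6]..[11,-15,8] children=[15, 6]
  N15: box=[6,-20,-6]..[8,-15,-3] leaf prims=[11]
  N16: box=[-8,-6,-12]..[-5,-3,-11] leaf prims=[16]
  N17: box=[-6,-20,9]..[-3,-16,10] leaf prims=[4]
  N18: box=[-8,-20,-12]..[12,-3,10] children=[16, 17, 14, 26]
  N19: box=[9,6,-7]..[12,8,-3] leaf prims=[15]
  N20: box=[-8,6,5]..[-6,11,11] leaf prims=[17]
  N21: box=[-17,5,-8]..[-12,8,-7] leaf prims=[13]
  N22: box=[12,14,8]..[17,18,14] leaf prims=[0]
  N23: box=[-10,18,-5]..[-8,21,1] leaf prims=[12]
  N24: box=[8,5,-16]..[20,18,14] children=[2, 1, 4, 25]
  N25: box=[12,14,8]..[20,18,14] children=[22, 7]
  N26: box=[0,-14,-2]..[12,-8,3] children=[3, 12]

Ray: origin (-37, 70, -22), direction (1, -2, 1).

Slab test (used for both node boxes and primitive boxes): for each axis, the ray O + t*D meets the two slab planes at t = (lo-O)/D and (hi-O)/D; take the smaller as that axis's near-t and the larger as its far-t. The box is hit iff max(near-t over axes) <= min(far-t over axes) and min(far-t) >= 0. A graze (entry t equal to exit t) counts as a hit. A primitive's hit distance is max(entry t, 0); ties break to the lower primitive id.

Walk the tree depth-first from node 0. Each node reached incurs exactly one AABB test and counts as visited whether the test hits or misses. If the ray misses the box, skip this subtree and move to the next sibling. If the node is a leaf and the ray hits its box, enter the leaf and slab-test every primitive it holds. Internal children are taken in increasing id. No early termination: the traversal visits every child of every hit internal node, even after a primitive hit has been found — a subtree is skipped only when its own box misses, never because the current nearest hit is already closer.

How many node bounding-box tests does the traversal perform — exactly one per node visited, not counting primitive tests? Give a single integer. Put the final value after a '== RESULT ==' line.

Walk:
N0 x:[20,57] y:[49/2,45] z:[6,42] -> hit [49/2,42], descend [8, 11, 18, 24]
  N8 x:[48,55] y:[67/2,38] z:[7,42] -> miss, prune
  N11 x:[20,31] y:[49/2,65/2] z:[14,33] -> hit [49/2,31], descend [20, 21, 23]
    N20 x:[29,31] y:[59/2,32] z:[27,33] -> hit [59/2,31] leaf, test {P17@t=59/2}
    N21 x:[20,25] y:[31,65/2] z:[14,15] -> miss, prune
    N23 x:[27,29] y:[49/2,26] z:[17,23] -> miss, prune
  N18 x:[29,49] y:[73/2,45] z:[10,32] -> miss, prune
  N24 x:[45,57] y:[26,65/2] z:[6,36] -> miss, prune

Summary -> nodes [0, 8, 11, 20, 21, 23, 18, 24]; box-tests=8; leaf-entries=1; first=P17

== RESULT ==
8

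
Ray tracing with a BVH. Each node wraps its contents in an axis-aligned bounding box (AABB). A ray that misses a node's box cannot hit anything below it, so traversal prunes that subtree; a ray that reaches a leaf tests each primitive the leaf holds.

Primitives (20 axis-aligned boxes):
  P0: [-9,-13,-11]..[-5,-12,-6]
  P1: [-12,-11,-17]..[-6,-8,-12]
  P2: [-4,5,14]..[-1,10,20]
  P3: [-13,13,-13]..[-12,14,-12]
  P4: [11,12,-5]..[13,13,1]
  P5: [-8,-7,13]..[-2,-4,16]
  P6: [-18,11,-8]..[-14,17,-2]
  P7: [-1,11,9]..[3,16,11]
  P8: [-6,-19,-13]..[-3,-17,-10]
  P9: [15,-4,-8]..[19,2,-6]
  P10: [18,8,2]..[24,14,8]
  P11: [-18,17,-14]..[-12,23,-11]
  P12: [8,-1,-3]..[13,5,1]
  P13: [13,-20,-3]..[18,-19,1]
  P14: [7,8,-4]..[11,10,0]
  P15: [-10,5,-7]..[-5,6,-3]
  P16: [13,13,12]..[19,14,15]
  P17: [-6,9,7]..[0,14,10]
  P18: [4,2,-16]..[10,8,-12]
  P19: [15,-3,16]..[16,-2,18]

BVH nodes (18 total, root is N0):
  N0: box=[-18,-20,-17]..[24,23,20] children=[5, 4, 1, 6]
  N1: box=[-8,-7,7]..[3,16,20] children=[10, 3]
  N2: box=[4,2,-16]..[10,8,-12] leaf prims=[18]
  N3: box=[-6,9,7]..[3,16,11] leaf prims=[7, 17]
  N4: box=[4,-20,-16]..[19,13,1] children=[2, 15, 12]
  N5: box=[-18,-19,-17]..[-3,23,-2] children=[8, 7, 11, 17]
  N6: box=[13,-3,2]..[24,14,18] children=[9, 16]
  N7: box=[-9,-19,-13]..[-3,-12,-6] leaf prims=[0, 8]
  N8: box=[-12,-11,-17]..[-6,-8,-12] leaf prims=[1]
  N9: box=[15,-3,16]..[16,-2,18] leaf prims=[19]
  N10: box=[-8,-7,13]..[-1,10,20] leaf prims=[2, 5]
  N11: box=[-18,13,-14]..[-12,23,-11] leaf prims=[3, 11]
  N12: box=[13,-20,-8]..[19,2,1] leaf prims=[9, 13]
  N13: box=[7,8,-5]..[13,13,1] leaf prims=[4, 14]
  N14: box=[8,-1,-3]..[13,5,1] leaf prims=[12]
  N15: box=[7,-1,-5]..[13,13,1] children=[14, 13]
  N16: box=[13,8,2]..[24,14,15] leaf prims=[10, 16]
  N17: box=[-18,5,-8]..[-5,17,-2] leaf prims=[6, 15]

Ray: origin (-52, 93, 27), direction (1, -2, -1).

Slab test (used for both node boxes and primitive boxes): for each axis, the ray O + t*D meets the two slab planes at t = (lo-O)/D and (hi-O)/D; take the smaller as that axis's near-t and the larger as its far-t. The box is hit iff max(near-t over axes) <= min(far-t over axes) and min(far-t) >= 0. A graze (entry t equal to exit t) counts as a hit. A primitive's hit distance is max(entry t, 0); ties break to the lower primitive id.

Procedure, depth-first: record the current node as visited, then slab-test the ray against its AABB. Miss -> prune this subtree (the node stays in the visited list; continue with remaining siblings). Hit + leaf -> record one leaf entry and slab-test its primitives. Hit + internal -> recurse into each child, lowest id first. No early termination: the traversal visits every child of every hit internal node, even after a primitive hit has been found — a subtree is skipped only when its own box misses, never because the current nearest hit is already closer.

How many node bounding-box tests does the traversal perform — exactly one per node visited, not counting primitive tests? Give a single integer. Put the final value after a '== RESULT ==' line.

Walk:
N0 x:[34,76] y:[35,113/2] z:[7,44] -> hit [35,44], descend [1, 4, 5, 6]
  N1 x:[44,55] y:[77/2,50] z:[7,20] -> miss, prune
  N4 x:[56,71] y:[40,113/2] z:[26,43] -> miss, prune
  N5 x:[34,49] y:[35,56] z:[29,44] -> hit [35,44], descend [7, 8, 11, 17]
    N7 x:[43,49] y:[105/2,56] z:[33,40] -> miss, prune
    N8 x:[40,46] y:[101/2,52] z:[39,44] -> miss, prune
    N11 x:[34,40] y:[35,40] z:[38,41] -> hit [38,40] leaf, test {P3@t=79/2, P11@t=38}
    N17 x:[34,47] y:[38,44] z:[29,35] -> miss, prune
  N6 x:[65,76] y:[79/2,48] z:[9,25] -> miss, prune

Visited [0, 1, 4, 5, 7, 8, 11, 17, 6]. Tests: 9 box, 1 leaf. Nearest: P11.

== RESULT ==
9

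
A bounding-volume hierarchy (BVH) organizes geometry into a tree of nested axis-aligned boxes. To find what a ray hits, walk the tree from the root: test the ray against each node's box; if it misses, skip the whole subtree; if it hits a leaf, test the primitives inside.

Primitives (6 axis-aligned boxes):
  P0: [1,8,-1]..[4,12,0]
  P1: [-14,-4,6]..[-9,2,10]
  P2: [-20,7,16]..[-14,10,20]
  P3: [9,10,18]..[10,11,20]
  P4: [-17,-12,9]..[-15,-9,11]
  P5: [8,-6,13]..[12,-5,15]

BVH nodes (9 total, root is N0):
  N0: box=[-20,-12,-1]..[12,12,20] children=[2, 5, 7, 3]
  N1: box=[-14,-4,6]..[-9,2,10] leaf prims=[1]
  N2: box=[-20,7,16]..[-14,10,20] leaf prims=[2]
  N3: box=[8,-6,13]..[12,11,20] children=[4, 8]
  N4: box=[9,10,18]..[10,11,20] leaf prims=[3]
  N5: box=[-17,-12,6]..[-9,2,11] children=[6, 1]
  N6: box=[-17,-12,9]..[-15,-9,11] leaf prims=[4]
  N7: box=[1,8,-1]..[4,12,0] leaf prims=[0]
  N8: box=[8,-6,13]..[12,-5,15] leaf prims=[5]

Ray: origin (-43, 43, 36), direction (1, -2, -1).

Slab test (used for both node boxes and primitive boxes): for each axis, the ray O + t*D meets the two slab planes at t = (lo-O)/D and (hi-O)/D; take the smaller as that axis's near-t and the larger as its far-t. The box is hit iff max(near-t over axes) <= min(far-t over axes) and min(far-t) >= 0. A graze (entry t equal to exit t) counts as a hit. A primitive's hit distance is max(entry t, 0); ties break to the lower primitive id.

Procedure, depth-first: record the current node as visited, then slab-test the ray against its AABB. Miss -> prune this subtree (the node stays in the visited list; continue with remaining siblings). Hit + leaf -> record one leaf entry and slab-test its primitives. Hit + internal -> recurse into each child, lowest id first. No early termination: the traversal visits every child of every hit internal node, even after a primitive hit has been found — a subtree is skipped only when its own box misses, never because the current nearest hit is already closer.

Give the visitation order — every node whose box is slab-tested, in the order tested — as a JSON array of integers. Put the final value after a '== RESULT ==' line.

Trace the traversal:
N0 x:[23,55] y:[31/2,55/2] z:[16,37] -> hit [23,55/2], descend [2, 3, 5, 7]
  N2 x:[23,29] y:[33/2,18] z:[16,20] -> miss, prune
  N3 x:[51,55] y:[16,49/2] z:[16,23] -> miss, prune
  N5 x:[26,34] y:[41/2,55/2] z:[25,30] -> hit [26,55/2], descend [1, 6]
    N1 x:[29,34] y:[41/2,47/2] z:[26,30] -> miss, prune
    N6 x:[26,28] y:[26,55/2] z:[25,27] -> hit [26,27] leaf, test {P4@t=26}
  N7 x:[44,47] y:[31/2,35/2] z:[36,37] -> miss, prune

order=[0, 2, 3, 5, 1, 6, 7]  |boxes|=7  |leaves|=1  hit=P4

== RESULT ==
[0, 2, 3, 5, 1, 6, 7]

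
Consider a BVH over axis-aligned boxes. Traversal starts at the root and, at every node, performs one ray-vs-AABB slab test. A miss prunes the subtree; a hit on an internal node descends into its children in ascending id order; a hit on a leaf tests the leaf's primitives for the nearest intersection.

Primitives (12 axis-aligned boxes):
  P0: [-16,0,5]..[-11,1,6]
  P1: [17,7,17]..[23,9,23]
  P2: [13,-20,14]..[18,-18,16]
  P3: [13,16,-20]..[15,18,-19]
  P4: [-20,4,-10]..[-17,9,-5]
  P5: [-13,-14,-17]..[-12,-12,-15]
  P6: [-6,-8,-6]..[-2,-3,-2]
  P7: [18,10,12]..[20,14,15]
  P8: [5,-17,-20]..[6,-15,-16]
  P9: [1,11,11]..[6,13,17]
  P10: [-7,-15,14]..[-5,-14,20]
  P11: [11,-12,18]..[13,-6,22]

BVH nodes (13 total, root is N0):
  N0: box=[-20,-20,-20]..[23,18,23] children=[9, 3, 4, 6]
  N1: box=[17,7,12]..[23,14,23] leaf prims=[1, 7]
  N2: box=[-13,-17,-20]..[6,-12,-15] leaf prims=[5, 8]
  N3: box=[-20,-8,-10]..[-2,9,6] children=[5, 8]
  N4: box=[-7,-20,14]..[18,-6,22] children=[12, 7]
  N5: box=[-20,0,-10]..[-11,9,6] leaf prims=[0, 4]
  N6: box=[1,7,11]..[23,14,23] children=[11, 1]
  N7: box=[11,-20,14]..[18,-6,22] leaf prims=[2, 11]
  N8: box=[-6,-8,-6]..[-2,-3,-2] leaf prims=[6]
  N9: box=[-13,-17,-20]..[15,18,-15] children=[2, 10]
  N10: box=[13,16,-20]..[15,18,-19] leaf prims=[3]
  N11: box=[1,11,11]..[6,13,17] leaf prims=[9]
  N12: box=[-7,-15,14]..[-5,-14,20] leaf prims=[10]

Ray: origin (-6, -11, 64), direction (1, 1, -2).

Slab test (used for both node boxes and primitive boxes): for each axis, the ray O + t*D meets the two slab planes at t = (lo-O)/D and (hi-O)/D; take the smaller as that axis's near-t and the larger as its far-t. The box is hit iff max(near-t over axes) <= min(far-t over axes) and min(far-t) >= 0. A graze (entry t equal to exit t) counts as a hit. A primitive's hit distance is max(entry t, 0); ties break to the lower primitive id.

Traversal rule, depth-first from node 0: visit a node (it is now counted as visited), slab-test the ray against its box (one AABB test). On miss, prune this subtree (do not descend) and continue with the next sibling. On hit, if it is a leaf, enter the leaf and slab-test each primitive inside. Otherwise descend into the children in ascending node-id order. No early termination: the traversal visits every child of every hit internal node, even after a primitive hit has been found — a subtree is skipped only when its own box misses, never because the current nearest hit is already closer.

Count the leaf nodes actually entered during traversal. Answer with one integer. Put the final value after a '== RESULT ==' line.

Trace the traversal:
N0 x:[-14,29] y:[-9,29] z:[41/2,42] -> hit [41/2,29], descend [3, 4, 6, 9]
  N3 x:[-14,4] y:[3,20] z:[29,37] -> miss, prune
  N4 x:[-1,24] y:[-9,5] z:[21,25] -> miss, prune
  N6 x:[7,29] y:[18,25] z:[41/2,53/2] -> hit [41/2,25], descend [1, 11]
    N1 x:[23,29] y:[18,25] z:[41/2,26] -> hit [23,25] leaf, test {P1(miss), P7@t=49/2}
    N11 x:[7,12] y:[22,24] z:[47/2,53/2] -> miss, prune
  N9 x:[-7,21] y:[-6,29] z:[79/2,42] -> miss, prune

7 AABB tests over nodes [0, 3, 4, 6, 1, 11, 9]; 1 leaf entered; closest P7.

== RESULT ==
1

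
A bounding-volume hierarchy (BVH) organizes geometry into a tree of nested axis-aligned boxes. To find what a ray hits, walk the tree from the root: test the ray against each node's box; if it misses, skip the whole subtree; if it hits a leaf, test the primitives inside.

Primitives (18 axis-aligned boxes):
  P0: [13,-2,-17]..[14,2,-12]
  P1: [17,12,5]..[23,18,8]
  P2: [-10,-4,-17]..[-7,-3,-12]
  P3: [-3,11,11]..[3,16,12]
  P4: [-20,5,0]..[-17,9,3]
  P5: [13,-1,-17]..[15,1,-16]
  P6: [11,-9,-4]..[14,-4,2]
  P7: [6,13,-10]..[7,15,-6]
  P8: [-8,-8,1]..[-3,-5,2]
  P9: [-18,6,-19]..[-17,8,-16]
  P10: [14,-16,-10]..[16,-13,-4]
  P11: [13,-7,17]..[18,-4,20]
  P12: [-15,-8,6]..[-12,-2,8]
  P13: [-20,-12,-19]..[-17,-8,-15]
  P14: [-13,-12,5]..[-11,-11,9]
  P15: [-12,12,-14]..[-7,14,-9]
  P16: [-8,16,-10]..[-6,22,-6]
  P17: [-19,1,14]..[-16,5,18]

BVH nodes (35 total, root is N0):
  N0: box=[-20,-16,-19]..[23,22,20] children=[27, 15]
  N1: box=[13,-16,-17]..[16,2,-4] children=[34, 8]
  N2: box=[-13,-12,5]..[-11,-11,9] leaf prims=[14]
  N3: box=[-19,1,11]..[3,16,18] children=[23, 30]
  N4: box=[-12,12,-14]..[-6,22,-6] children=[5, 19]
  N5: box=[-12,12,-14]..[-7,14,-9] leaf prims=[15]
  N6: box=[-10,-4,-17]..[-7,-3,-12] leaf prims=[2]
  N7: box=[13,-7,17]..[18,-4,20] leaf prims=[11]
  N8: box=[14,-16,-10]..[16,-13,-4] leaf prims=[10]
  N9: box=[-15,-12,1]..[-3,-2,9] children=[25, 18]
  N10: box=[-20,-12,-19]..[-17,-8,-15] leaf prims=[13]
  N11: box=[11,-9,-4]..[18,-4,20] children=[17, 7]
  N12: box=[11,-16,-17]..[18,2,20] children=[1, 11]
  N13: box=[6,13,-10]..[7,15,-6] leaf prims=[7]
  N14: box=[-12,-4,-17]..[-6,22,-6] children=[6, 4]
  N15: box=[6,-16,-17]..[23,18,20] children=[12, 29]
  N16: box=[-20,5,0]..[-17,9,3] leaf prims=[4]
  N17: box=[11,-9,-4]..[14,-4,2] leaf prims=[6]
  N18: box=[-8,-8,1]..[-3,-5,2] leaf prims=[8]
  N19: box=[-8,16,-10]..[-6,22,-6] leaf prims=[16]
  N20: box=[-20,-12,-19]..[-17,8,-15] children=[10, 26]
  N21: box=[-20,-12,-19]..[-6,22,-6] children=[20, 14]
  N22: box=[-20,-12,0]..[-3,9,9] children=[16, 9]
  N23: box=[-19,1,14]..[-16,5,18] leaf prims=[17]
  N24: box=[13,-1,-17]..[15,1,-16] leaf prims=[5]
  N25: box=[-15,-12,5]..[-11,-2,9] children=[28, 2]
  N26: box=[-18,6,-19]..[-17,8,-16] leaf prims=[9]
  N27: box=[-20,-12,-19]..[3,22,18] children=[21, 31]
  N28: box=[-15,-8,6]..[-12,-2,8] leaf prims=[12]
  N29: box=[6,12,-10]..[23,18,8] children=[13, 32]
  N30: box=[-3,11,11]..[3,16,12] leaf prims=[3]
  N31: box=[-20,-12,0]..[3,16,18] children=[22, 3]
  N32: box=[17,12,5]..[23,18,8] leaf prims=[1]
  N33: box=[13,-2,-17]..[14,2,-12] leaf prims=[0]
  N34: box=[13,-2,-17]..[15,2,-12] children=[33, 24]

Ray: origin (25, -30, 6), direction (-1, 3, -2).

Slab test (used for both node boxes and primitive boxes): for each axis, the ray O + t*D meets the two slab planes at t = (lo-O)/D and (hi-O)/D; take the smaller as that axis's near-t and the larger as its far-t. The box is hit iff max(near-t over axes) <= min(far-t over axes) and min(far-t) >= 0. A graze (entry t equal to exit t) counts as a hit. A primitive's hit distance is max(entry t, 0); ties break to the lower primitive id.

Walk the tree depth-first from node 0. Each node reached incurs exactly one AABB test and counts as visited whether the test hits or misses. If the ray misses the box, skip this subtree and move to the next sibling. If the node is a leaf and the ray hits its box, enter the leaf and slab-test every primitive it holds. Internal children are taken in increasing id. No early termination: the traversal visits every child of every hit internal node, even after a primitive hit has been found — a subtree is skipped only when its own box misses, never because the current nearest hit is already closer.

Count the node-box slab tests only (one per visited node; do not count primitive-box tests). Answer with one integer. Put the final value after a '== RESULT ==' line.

Traverse from the root:
N0 x:[2,45] y:[14/3,52/3] z:[-7,25/2] -> hit [14/3,25/2], descend [15, 27]
  N15 x:[2,19] y:[14/3,16] z:[-7,23/2] -> hit [14/3,23/2], descend [12, 29]
    N12 x:[7,14] y:[14/3,32/3] z:[-7,23/2] -> hit [7,32/3], descend [1, 11]
      N1 x:[9,12] y:[14/3,32/3] z:[5,23/2] -> hit [9,32/3], descend [8, 34]
        N8 x:[9,11] y:[14/3,17/3] z:[5,8] -> miss, prune
        N34 x:[10,12] y:[28/3,32/3] z:[9,23/2] -> hit [10,32/3], descend [24, 33]
          N24 x:[10,12] y:[29/3,31/3] z:[11,23/2] -> miss, prune
          N33 x:[11,12] y:[28/3,32/3] z:[9,23/2] -> miss, prune
      N11 x:[7,14] y:[7,26/3] z:[-7,5] -> miss, prune
    N29 x:[2,19] y:[14,16] z:[-1,8] -> miss, prune
  N27 x:[22,45] y:[6,52/3] z:[-6,25/2] -> miss, prune

order=[0, 15, 12, 1, 8, 34, 24, 33, 11, 29, 27]  |boxes|=11  |leaves|=0  hit=miss

== RESULT ==
11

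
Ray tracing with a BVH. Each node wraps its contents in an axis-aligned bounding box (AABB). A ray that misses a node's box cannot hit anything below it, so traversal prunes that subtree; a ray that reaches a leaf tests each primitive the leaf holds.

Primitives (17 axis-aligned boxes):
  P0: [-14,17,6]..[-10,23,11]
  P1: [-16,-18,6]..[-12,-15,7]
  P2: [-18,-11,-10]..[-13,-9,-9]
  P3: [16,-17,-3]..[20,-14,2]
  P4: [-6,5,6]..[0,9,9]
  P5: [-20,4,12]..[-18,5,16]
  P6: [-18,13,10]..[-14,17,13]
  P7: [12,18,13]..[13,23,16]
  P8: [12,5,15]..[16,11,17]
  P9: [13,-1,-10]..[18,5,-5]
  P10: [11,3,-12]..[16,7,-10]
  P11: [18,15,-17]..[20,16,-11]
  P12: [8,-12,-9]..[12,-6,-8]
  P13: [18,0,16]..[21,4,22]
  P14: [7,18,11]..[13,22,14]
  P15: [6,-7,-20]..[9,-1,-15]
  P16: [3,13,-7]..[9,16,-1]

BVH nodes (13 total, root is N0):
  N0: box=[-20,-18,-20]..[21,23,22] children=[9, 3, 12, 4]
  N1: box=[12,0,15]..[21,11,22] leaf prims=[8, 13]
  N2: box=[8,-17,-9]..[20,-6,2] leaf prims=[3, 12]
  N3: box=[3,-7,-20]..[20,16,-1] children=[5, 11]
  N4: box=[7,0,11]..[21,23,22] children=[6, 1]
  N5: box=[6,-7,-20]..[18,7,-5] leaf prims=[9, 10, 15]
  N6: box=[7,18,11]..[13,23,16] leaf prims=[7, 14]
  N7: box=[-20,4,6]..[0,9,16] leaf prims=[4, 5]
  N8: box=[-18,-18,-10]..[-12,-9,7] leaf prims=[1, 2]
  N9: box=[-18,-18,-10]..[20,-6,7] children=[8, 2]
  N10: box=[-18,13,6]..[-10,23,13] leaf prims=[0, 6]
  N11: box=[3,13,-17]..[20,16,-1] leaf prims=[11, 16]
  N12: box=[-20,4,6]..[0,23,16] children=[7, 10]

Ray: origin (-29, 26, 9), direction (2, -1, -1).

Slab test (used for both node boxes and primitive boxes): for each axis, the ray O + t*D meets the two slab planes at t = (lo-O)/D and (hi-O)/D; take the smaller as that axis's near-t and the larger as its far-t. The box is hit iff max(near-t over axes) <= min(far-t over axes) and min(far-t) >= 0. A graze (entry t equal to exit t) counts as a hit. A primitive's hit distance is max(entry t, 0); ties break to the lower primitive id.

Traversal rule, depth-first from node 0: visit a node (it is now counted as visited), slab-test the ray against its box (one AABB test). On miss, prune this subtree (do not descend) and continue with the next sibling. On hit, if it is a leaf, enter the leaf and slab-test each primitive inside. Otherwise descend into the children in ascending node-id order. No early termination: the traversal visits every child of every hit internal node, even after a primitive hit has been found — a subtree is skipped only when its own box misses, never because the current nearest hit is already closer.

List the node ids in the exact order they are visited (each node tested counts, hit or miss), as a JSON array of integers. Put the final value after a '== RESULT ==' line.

Trace the traversal:
N0 x:[9/2,25] y:[3,44] z:[-13,29] -> hit [9/2,25], descend [3, 4, 9, 12]
  N3 x:[16,49/2] y:[10,33] z:[10,29] -> hit [16,49/2], descend [5, 11]
    N5 x:[35/2,47/2] y:[19,33] z:[14,29] -> hit [19,47/2] leaf, test {P9(miss), P10@t=20, P15(miss)}
    N11 x:[16,49/2] y:[10,13] z:[10,26] -> miss, prune
  N4 x:[18,25] y:[3,26] z:[-13,-2] -> miss, prune
  N9 x:[11/2,49/2] y:[32,44] z:[2,19] -> miss, prune
  N12 x:[9/2,29/2] y:[3,22] z:[-7,3] -> miss, prune

order=[0, 3, 5, 11, 4, 9, 12]  |boxes|=7  |leaves|=1  hit=P10

== RESULT ==
[0, 3, 5, 11, 4, 9, 12]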